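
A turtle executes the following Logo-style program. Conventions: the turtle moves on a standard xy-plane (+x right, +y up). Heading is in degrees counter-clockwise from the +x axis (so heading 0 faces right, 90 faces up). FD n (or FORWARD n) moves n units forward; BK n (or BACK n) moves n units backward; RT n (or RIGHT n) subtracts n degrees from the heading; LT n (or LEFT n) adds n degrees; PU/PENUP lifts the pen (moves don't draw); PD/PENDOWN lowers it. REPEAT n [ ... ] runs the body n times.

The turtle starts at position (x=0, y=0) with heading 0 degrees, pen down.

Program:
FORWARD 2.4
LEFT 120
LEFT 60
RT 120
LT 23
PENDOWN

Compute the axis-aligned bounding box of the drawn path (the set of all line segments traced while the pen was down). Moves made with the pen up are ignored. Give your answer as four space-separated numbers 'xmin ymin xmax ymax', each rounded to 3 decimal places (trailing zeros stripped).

Answer: 0 0 2.4 0

Derivation:
Executing turtle program step by step:
Start: pos=(0,0), heading=0, pen down
FD 2.4: (0,0) -> (2.4,0) [heading=0, draw]
LT 120: heading 0 -> 120
LT 60: heading 120 -> 180
RT 120: heading 180 -> 60
LT 23: heading 60 -> 83
PD: pen down
Final: pos=(2.4,0), heading=83, 1 segment(s) drawn

Segment endpoints: x in {0, 2.4}, y in {0}
xmin=0, ymin=0, xmax=2.4, ymax=0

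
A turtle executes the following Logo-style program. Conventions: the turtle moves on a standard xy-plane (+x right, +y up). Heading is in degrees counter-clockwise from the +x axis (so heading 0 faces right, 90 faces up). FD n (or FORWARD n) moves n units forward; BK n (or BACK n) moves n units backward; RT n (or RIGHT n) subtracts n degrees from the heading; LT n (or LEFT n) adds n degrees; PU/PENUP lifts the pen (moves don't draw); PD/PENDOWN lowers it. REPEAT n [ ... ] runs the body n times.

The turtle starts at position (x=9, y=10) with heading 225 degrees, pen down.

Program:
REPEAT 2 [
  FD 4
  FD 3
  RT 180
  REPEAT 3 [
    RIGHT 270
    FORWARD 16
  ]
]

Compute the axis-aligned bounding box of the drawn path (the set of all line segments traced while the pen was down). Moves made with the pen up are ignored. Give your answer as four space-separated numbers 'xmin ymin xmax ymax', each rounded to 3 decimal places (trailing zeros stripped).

Answer: -18.577 -33.841 9 16.364

Derivation:
Executing turtle program step by step:
Start: pos=(9,10), heading=225, pen down
REPEAT 2 [
  -- iteration 1/2 --
  FD 4: (9,10) -> (6.172,7.172) [heading=225, draw]
  FD 3: (6.172,7.172) -> (4.05,5.05) [heading=225, draw]
  RT 180: heading 225 -> 45
  REPEAT 3 [
    -- iteration 1/3 --
    RT 270: heading 45 -> 135
    FD 16: (4.05,5.05) -> (-7.263,16.364) [heading=135, draw]
    -- iteration 2/3 --
    RT 270: heading 135 -> 225
    FD 16: (-7.263,16.364) -> (-18.577,5.05) [heading=225, draw]
    -- iteration 3/3 --
    RT 270: heading 225 -> 315
    FD 16: (-18.577,5.05) -> (-7.263,-6.263) [heading=315, draw]
  ]
  -- iteration 2/2 --
  FD 4: (-7.263,-6.263) -> (-4.435,-9.092) [heading=315, draw]
  FD 3: (-4.435,-9.092) -> (-2.314,-11.213) [heading=315, draw]
  RT 180: heading 315 -> 135
  REPEAT 3 [
    -- iteration 1/3 --
    RT 270: heading 135 -> 225
    FD 16: (-2.314,-11.213) -> (-13.627,-22.527) [heading=225, draw]
    -- iteration 2/3 --
    RT 270: heading 225 -> 315
    FD 16: (-13.627,-22.527) -> (-2.314,-33.841) [heading=315, draw]
    -- iteration 3/3 --
    RT 270: heading 315 -> 45
    FD 16: (-2.314,-33.841) -> (9,-22.527) [heading=45, draw]
  ]
]
Final: pos=(9,-22.527), heading=45, 10 segment(s) drawn

Segment endpoints: x in {-18.577, -13.627, -7.263, -7.263, -4.435, -2.314, -2.314, 4.05, 6.172, 9, 9}, y in {-33.841, -22.527, -22.527, -11.213, -9.092, -6.263, 5.05, 5.05, 7.172, 10, 16.364}
xmin=-18.577, ymin=-33.841, xmax=9, ymax=16.364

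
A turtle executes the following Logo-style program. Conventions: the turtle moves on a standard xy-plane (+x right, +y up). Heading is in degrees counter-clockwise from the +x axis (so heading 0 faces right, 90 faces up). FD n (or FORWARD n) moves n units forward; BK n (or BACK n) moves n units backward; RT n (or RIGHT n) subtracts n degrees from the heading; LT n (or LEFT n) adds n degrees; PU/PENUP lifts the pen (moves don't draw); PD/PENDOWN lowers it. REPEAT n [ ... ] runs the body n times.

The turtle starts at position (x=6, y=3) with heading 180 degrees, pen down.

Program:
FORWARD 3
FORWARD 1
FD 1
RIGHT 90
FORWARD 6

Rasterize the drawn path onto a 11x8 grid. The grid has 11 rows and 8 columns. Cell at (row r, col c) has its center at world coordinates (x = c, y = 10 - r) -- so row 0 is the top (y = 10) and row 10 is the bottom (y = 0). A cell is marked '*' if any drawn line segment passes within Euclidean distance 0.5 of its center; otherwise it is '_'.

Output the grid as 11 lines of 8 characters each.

Answer: ________
_*______
_*______
_*______
_*______
_*______
_*______
_******_
________
________
________

Derivation:
Segment 0: (6,3) -> (3,3)
Segment 1: (3,3) -> (2,3)
Segment 2: (2,3) -> (1,3)
Segment 3: (1,3) -> (1,9)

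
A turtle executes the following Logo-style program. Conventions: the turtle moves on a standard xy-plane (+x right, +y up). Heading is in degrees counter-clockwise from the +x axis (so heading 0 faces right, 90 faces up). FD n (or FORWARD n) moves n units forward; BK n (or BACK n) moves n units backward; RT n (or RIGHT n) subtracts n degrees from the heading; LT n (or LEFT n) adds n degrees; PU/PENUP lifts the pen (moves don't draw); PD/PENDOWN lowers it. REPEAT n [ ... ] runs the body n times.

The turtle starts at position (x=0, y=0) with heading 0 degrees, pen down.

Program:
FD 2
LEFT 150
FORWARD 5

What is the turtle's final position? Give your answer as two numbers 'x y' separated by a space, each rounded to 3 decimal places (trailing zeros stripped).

Answer: -2.33 2.5

Derivation:
Executing turtle program step by step:
Start: pos=(0,0), heading=0, pen down
FD 2: (0,0) -> (2,0) [heading=0, draw]
LT 150: heading 0 -> 150
FD 5: (2,0) -> (-2.33,2.5) [heading=150, draw]
Final: pos=(-2.33,2.5), heading=150, 2 segment(s) drawn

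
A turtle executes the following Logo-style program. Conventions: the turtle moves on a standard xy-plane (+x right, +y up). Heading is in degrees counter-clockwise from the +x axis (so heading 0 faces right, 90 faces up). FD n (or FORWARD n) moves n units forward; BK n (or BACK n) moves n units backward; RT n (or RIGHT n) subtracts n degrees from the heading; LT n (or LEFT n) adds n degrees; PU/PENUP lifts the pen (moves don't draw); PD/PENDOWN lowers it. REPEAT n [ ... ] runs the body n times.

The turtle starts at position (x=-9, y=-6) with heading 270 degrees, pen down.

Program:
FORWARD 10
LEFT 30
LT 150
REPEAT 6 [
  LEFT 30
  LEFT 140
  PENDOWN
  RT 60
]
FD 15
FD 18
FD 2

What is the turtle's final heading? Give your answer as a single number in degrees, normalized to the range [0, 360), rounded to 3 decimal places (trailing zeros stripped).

Executing turtle program step by step:
Start: pos=(-9,-6), heading=270, pen down
FD 10: (-9,-6) -> (-9,-16) [heading=270, draw]
LT 30: heading 270 -> 300
LT 150: heading 300 -> 90
REPEAT 6 [
  -- iteration 1/6 --
  LT 30: heading 90 -> 120
  LT 140: heading 120 -> 260
  PD: pen down
  RT 60: heading 260 -> 200
  -- iteration 2/6 --
  LT 30: heading 200 -> 230
  LT 140: heading 230 -> 10
  PD: pen down
  RT 60: heading 10 -> 310
  -- iteration 3/6 --
  LT 30: heading 310 -> 340
  LT 140: heading 340 -> 120
  PD: pen down
  RT 60: heading 120 -> 60
  -- iteration 4/6 --
  LT 30: heading 60 -> 90
  LT 140: heading 90 -> 230
  PD: pen down
  RT 60: heading 230 -> 170
  -- iteration 5/6 --
  LT 30: heading 170 -> 200
  LT 140: heading 200 -> 340
  PD: pen down
  RT 60: heading 340 -> 280
  -- iteration 6/6 --
  LT 30: heading 280 -> 310
  LT 140: heading 310 -> 90
  PD: pen down
  RT 60: heading 90 -> 30
]
FD 15: (-9,-16) -> (3.99,-8.5) [heading=30, draw]
FD 18: (3.99,-8.5) -> (19.579,0.5) [heading=30, draw]
FD 2: (19.579,0.5) -> (21.311,1.5) [heading=30, draw]
Final: pos=(21.311,1.5), heading=30, 4 segment(s) drawn

Answer: 30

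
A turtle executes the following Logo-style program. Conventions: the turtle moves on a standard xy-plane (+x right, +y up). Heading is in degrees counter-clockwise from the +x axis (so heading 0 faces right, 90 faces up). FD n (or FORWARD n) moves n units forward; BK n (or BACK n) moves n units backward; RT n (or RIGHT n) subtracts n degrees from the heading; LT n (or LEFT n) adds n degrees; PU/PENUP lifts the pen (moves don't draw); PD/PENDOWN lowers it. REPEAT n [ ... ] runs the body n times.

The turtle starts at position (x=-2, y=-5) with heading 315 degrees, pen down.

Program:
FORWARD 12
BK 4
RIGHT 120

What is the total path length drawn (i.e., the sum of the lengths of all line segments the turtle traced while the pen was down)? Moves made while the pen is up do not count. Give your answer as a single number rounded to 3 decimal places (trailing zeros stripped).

Executing turtle program step by step:
Start: pos=(-2,-5), heading=315, pen down
FD 12: (-2,-5) -> (6.485,-13.485) [heading=315, draw]
BK 4: (6.485,-13.485) -> (3.657,-10.657) [heading=315, draw]
RT 120: heading 315 -> 195
Final: pos=(3.657,-10.657), heading=195, 2 segment(s) drawn

Segment lengths:
  seg 1: (-2,-5) -> (6.485,-13.485), length = 12
  seg 2: (6.485,-13.485) -> (3.657,-10.657), length = 4
Total = 16

Answer: 16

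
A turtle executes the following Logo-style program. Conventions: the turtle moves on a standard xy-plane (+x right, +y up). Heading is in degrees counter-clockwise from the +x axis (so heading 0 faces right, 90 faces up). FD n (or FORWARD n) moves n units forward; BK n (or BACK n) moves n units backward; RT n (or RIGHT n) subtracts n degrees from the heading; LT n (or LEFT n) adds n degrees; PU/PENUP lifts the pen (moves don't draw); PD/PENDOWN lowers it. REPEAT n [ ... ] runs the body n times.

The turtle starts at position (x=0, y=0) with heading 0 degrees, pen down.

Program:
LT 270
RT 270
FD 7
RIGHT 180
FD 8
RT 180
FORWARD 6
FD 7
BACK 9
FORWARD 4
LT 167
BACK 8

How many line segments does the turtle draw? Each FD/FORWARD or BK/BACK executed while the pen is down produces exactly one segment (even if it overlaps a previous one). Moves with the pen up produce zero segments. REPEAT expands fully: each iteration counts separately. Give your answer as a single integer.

Executing turtle program step by step:
Start: pos=(0,0), heading=0, pen down
LT 270: heading 0 -> 270
RT 270: heading 270 -> 0
FD 7: (0,0) -> (7,0) [heading=0, draw]
RT 180: heading 0 -> 180
FD 8: (7,0) -> (-1,0) [heading=180, draw]
RT 180: heading 180 -> 0
FD 6: (-1,0) -> (5,0) [heading=0, draw]
FD 7: (5,0) -> (12,0) [heading=0, draw]
BK 9: (12,0) -> (3,0) [heading=0, draw]
FD 4: (3,0) -> (7,0) [heading=0, draw]
LT 167: heading 0 -> 167
BK 8: (7,0) -> (14.795,-1.8) [heading=167, draw]
Final: pos=(14.795,-1.8), heading=167, 7 segment(s) drawn
Segments drawn: 7

Answer: 7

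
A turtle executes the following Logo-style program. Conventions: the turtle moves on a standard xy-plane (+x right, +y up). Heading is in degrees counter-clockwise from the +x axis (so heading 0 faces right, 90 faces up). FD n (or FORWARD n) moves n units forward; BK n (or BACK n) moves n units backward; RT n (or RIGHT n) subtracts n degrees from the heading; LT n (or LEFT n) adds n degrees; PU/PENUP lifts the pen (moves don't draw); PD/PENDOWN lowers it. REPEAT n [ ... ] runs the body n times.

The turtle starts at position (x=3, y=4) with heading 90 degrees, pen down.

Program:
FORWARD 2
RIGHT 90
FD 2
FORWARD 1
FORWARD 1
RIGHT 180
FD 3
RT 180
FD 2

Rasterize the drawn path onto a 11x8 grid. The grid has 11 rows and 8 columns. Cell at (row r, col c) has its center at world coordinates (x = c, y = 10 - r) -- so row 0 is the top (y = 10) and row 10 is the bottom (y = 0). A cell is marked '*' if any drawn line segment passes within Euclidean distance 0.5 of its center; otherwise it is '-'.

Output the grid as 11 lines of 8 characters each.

Answer: --------
--------
--------
--------
---*****
---*----
---*----
--------
--------
--------
--------

Derivation:
Segment 0: (3,4) -> (3,6)
Segment 1: (3,6) -> (5,6)
Segment 2: (5,6) -> (6,6)
Segment 3: (6,6) -> (7,6)
Segment 4: (7,6) -> (4,6)
Segment 5: (4,6) -> (6,6)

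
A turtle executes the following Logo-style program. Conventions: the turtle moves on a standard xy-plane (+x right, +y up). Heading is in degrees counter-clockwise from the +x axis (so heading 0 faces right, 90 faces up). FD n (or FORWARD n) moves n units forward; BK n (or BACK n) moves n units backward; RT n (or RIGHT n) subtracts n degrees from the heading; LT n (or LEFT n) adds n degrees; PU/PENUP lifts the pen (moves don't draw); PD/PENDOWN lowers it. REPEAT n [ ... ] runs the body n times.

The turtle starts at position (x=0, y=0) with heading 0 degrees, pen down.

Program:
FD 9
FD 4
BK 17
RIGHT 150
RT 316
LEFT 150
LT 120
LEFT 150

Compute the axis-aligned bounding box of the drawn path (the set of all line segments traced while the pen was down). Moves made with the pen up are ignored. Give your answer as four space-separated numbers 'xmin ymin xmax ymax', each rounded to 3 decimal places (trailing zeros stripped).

Answer: -4 0 13 0

Derivation:
Executing turtle program step by step:
Start: pos=(0,0), heading=0, pen down
FD 9: (0,0) -> (9,0) [heading=0, draw]
FD 4: (9,0) -> (13,0) [heading=0, draw]
BK 17: (13,0) -> (-4,0) [heading=0, draw]
RT 150: heading 0 -> 210
RT 316: heading 210 -> 254
LT 150: heading 254 -> 44
LT 120: heading 44 -> 164
LT 150: heading 164 -> 314
Final: pos=(-4,0), heading=314, 3 segment(s) drawn

Segment endpoints: x in {-4, 0, 9, 13}, y in {0}
xmin=-4, ymin=0, xmax=13, ymax=0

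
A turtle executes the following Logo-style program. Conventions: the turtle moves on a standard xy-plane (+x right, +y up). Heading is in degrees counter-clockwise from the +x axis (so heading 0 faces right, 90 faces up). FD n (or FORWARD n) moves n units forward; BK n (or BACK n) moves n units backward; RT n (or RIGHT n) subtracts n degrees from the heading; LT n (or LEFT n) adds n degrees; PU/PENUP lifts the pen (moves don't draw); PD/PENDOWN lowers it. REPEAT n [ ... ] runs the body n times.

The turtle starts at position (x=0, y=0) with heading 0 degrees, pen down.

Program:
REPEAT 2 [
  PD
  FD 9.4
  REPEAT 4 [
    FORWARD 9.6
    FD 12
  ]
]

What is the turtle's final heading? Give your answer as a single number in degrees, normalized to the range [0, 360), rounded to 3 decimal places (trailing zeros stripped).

Answer: 0

Derivation:
Executing turtle program step by step:
Start: pos=(0,0), heading=0, pen down
REPEAT 2 [
  -- iteration 1/2 --
  PD: pen down
  FD 9.4: (0,0) -> (9.4,0) [heading=0, draw]
  REPEAT 4 [
    -- iteration 1/4 --
    FD 9.6: (9.4,0) -> (19,0) [heading=0, draw]
    FD 12: (19,0) -> (31,0) [heading=0, draw]
    -- iteration 2/4 --
    FD 9.6: (31,0) -> (40.6,0) [heading=0, draw]
    FD 12: (40.6,0) -> (52.6,0) [heading=0, draw]
    -- iteration 3/4 --
    FD 9.6: (52.6,0) -> (62.2,0) [heading=0, draw]
    FD 12: (62.2,0) -> (74.2,0) [heading=0, draw]
    -- iteration 4/4 --
    FD 9.6: (74.2,0) -> (83.8,0) [heading=0, draw]
    FD 12: (83.8,0) -> (95.8,0) [heading=0, draw]
  ]
  -- iteration 2/2 --
  PD: pen down
  FD 9.4: (95.8,0) -> (105.2,0) [heading=0, draw]
  REPEAT 4 [
    -- iteration 1/4 --
    FD 9.6: (105.2,0) -> (114.8,0) [heading=0, draw]
    FD 12: (114.8,0) -> (126.8,0) [heading=0, draw]
    -- iteration 2/4 --
    FD 9.6: (126.8,0) -> (136.4,0) [heading=0, draw]
    FD 12: (136.4,0) -> (148.4,0) [heading=0, draw]
    -- iteration 3/4 --
    FD 9.6: (148.4,0) -> (158,0) [heading=0, draw]
    FD 12: (158,0) -> (170,0) [heading=0, draw]
    -- iteration 4/4 --
    FD 9.6: (170,0) -> (179.6,0) [heading=0, draw]
    FD 12: (179.6,0) -> (191.6,0) [heading=0, draw]
  ]
]
Final: pos=(191.6,0), heading=0, 18 segment(s) drawn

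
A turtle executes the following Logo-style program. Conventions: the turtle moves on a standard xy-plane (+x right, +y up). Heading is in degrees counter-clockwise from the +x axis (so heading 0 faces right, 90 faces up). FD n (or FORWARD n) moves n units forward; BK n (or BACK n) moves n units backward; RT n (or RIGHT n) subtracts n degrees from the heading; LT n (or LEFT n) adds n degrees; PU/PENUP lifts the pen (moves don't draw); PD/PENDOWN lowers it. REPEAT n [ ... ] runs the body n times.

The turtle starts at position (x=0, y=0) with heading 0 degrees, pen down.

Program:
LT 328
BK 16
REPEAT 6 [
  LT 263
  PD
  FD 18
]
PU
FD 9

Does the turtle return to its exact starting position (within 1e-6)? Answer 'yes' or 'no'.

Answer: no

Derivation:
Executing turtle program step by step:
Start: pos=(0,0), heading=0, pen down
LT 328: heading 0 -> 328
BK 16: (0,0) -> (-13.569,8.479) [heading=328, draw]
REPEAT 6 [
  -- iteration 1/6 --
  LT 263: heading 328 -> 231
  PD: pen down
  FD 18: (-13.569,8.479) -> (-24.897,-5.51) [heading=231, draw]
  -- iteration 2/6 --
  LT 263: heading 231 -> 134
  PD: pen down
  FD 18: (-24.897,-5.51) -> (-37.4,7.438) [heading=134, draw]
  -- iteration 3/6 --
  LT 263: heading 134 -> 37
  PD: pen down
  FD 18: (-37.4,7.438) -> (-23.025,18.271) [heading=37, draw]
  -- iteration 4/6 --
  LT 263: heading 37 -> 300
  PD: pen down
  FD 18: (-23.025,18.271) -> (-14.025,2.682) [heading=300, draw]
  -- iteration 5/6 --
  LT 263: heading 300 -> 203
  PD: pen down
  FD 18: (-14.025,2.682) -> (-30.594,-4.351) [heading=203, draw]
  -- iteration 6/6 --
  LT 263: heading 203 -> 106
  PD: pen down
  FD 18: (-30.594,-4.351) -> (-35.556,12.952) [heading=106, draw]
]
PU: pen up
FD 9: (-35.556,12.952) -> (-38.036,21.603) [heading=106, move]
Final: pos=(-38.036,21.603), heading=106, 7 segment(s) drawn

Start position: (0, 0)
Final position: (-38.036, 21.603)
Distance = 43.743; >= 1e-6 -> NOT closed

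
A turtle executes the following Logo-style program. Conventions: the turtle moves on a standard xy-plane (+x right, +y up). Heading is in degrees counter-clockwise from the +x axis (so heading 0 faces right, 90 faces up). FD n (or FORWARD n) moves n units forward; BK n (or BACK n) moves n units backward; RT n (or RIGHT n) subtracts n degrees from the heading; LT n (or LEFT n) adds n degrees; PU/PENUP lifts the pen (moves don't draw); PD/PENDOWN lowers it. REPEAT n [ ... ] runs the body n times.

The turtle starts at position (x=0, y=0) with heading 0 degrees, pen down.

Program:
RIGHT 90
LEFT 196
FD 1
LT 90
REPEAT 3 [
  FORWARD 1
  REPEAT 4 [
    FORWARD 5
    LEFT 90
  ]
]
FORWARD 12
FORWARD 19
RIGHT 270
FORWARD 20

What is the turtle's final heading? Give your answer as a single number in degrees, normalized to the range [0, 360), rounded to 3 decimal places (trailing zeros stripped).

Answer: 286

Derivation:
Executing turtle program step by step:
Start: pos=(0,0), heading=0, pen down
RT 90: heading 0 -> 270
LT 196: heading 270 -> 106
FD 1: (0,0) -> (-0.276,0.961) [heading=106, draw]
LT 90: heading 106 -> 196
REPEAT 3 [
  -- iteration 1/3 --
  FD 1: (-0.276,0.961) -> (-1.237,0.686) [heading=196, draw]
  REPEAT 4 [
    -- iteration 1/4 --
    FD 5: (-1.237,0.686) -> (-6.043,-0.693) [heading=196, draw]
    LT 90: heading 196 -> 286
    -- iteration 2/4 --
    FD 5: (-6.043,-0.693) -> (-4.665,-5.499) [heading=286, draw]
    LT 90: heading 286 -> 16
    -- iteration 3/4 --
    FD 5: (-4.665,-5.499) -> (0.141,-4.121) [heading=16, draw]
    LT 90: heading 16 -> 106
    -- iteration 4/4 --
    FD 5: (0.141,-4.121) -> (-1.237,0.686) [heading=106, draw]
    LT 90: heading 106 -> 196
  ]
  -- iteration 2/3 --
  FD 1: (-1.237,0.686) -> (-2.198,0.41) [heading=196, draw]
  REPEAT 4 [
    -- iteration 1/4 --
    FD 5: (-2.198,0.41) -> (-7.004,-0.968) [heading=196, draw]
    LT 90: heading 196 -> 286
    -- iteration 2/4 --
    FD 5: (-7.004,-0.968) -> (-5.626,-5.775) [heading=286, draw]
    LT 90: heading 286 -> 16
    -- iteration 3/4 --
    FD 5: (-5.626,-5.775) -> (-0.82,-4.396) [heading=16, draw]
    LT 90: heading 16 -> 106
    -- iteration 4/4 --
    FD 5: (-0.82,-4.396) -> (-2.198,0.41) [heading=106, draw]
    LT 90: heading 106 -> 196
  ]
  -- iteration 3/3 --
  FD 1: (-2.198,0.41) -> (-3.159,0.134) [heading=196, draw]
  REPEAT 4 [
    -- iteration 1/4 --
    FD 5: (-3.159,0.134) -> (-7.966,-1.244) [heading=196, draw]
    LT 90: heading 196 -> 286
    -- iteration 2/4 --
    FD 5: (-7.966,-1.244) -> (-6.588,-6.05) [heading=286, draw]
    LT 90: heading 286 -> 16
    -- iteration 3/4 --
    FD 5: (-6.588,-6.05) -> (-1.781,-4.672) [heading=16, draw]
    LT 90: heading 16 -> 106
    -- iteration 4/4 --
    FD 5: (-1.781,-4.672) -> (-3.159,0.134) [heading=106, draw]
    LT 90: heading 106 -> 196
  ]
]
FD 12: (-3.159,0.134) -> (-14.695,-3.173) [heading=196, draw]
FD 19: (-14.695,-3.173) -> (-32.959,-8.41) [heading=196, draw]
RT 270: heading 196 -> 286
FD 20: (-32.959,-8.41) -> (-27.446,-27.636) [heading=286, draw]
Final: pos=(-27.446,-27.636), heading=286, 19 segment(s) drawn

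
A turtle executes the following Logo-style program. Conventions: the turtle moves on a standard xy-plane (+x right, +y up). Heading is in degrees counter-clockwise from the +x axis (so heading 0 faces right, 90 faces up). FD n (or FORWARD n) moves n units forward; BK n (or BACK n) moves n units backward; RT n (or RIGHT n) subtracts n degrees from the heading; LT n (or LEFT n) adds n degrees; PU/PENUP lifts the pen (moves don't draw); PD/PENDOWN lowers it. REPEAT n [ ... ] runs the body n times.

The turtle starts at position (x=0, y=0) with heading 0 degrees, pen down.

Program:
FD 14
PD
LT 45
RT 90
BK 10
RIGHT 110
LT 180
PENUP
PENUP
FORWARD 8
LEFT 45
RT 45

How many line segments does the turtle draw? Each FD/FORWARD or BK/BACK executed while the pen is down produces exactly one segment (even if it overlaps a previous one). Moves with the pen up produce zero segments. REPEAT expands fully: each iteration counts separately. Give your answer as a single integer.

Executing turtle program step by step:
Start: pos=(0,0), heading=0, pen down
FD 14: (0,0) -> (14,0) [heading=0, draw]
PD: pen down
LT 45: heading 0 -> 45
RT 90: heading 45 -> 315
BK 10: (14,0) -> (6.929,7.071) [heading=315, draw]
RT 110: heading 315 -> 205
LT 180: heading 205 -> 25
PU: pen up
PU: pen up
FD 8: (6.929,7.071) -> (14.179,10.452) [heading=25, move]
LT 45: heading 25 -> 70
RT 45: heading 70 -> 25
Final: pos=(14.179,10.452), heading=25, 2 segment(s) drawn
Segments drawn: 2

Answer: 2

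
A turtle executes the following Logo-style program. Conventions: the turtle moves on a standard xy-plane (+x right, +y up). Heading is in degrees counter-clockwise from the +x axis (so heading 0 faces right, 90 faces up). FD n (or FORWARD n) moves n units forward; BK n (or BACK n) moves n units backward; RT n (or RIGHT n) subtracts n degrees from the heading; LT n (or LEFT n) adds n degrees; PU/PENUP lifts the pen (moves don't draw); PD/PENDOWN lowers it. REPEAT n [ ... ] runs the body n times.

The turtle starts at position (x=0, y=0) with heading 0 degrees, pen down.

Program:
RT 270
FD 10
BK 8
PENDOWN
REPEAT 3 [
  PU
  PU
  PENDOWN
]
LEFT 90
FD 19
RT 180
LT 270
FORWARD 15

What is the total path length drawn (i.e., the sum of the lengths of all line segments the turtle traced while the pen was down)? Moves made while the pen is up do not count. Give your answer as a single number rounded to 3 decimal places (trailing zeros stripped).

Executing turtle program step by step:
Start: pos=(0,0), heading=0, pen down
RT 270: heading 0 -> 90
FD 10: (0,0) -> (0,10) [heading=90, draw]
BK 8: (0,10) -> (0,2) [heading=90, draw]
PD: pen down
REPEAT 3 [
  -- iteration 1/3 --
  PU: pen up
  PU: pen up
  PD: pen down
  -- iteration 2/3 --
  PU: pen up
  PU: pen up
  PD: pen down
  -- iteration 3/3 --
  PU: pen up
  PU: pen up
  PD: pen down
]
LT 90: heading 90 -> 180
FD 19: (0,2) -> (-19,2) [heading=180, draw]
RT 180: heading 180 -> 0
LT 270: heading 0 -> 270
FD 15: (-19,2) -> (-19,-13) [heading=270, draw]
Final: pos=(-19,-13), heading=270, 4 segment(s) drawn

Segment lengths:
  seg 1: (0,0) -> (0,10), length = 10
  seg 2: (0,10) -> (0,2), length = 8
  seg 3: (0,2) -> (-19,2), length = 19
  seg 4: (-19,2) -> (-19,-13), length = 15
Total = 52

Answer: 52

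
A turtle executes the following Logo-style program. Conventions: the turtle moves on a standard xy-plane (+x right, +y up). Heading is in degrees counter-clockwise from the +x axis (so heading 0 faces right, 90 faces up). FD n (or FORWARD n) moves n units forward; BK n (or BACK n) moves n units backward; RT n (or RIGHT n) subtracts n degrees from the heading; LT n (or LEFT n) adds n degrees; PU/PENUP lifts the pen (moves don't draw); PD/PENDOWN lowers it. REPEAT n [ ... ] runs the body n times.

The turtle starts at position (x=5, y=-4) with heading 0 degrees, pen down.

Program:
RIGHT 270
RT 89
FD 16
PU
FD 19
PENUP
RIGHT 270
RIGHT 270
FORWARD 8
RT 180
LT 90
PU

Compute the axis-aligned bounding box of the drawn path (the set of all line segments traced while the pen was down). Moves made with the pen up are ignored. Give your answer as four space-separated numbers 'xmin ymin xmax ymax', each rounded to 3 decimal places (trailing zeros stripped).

Executing turtle program step by step:
Start: pos=(5,-4), heading=0, pen down
RT 270: heading 0 -> 90
RT 89: heading 90 -> 1
FD 16: (5,-4) -> (20.998,-3.721) [heading=1, draw]
PU: pen up
FD 19: (20.998,-3.721) -> (39.995,-3.389) [heading=1, move]
PU: pen up
RT 270: heading 1 -> 91
RT 270: heading 91 -> 181
FD 8: (39.995,-3.389) -> (31.996,-3.529) [heading=181, move]
RT 180: heading 181 -> 1
LT 90: heading 1 -> 91
PU: pen up
Final: pos=(31.996,-3.529), heading=91, 1 segment(s) drawn

Segment endpoints: x in {5, 20.998}, y in {-4, -3.721}
xmin=5, ymin=-4, xmax=20.998, ymax=-3.721

Answer: 5 -4 20.998 -3.721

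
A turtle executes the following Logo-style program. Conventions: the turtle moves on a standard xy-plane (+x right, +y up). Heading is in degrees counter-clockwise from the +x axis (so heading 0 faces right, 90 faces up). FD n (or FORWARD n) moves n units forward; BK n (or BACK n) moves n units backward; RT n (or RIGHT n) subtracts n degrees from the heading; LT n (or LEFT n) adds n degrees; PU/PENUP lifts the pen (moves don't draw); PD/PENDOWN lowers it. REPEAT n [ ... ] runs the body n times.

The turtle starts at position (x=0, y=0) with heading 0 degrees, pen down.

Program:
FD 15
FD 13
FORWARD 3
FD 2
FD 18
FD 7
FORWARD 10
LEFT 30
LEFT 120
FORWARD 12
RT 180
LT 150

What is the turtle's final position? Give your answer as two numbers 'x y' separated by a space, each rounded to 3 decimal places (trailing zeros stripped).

Answer: 57.608 6

Derivation:
Executing turtle program step by step:
Start: pos=(0,0), heading=0, pen down
FD 15: (0,0) -> (15,0) [heading=0, draw]
FD 13: (15,0) -> (28,0) [heading=0, draw]
FD 3: (28,0) -> (31,0) [heading=0, draw]
FD 2: (31,0) -> (33,0) [heading=0, draw]
FD 18: (33,0) -> (51,0) [heading=0, draw]
FD 7: (51,0) -> (58,0) [heading=0, draw]
FD 10: (58,0) -> (68,0) [heading=0, draw]
LT 30: heading 0 -> 30
LT 120: heading 30 -> 150
FD 12: (68,0) -> (57.608,6) [heading=150, draw]
RT 180: heading 150 -> 330
LT 150: heading 330 -> 120
Final: pos=(57.608,6), heading=120, 8 segment(s) drawn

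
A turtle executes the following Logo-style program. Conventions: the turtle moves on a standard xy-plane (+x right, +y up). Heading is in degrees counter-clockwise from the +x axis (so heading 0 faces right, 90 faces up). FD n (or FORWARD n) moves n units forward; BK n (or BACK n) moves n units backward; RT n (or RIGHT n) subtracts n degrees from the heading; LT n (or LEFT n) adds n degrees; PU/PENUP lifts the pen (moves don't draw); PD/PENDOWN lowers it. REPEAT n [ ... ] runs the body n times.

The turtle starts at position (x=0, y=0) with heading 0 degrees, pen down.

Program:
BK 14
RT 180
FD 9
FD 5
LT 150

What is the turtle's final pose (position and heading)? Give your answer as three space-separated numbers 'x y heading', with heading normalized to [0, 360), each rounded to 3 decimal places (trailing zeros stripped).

Executing turtle program step by step:
Start: pos=(0,0), heading=0, pen down
BK 14: (0,0) -> (-14,0) [heading=0, draw]
RT 180: heading 0 -> 180
FD 9: (-14,0) -> (-23,0) [heading=180, draw]
FD 5: (-23,0) -> (-28,0) [heading=180, draw]
LT 150: heading 180 -> 330
Final: pos=(-28,0), heading=330, 3 segment(s) drawn

Answer: -28 0 330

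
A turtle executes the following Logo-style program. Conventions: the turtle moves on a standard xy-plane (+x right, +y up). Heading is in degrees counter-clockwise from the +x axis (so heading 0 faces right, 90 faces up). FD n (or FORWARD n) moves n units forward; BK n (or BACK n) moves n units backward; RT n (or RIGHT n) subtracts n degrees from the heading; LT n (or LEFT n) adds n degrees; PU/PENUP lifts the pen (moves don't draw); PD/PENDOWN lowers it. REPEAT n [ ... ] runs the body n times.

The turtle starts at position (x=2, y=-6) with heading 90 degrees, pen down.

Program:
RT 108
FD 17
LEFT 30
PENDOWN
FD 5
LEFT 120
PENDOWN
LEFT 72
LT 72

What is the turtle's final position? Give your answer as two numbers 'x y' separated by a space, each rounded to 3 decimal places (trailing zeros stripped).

Answer: 23.059 -10.214

Derivation:
Executing turtle program step by step:
Start: pos=(2,-6), heading=90, pen down
RT 108: heading 90 -> 342
FD 17: (2,-6) -> (18.168,-11.253) [heading=342, draw]
LT 30: heading 342 -> 12
PD: pen down
FD 5: (18.168,-11.253) -> (23.059,-10.214) [heading=12, draw]
LT 120: heading 12 -> 132
PD: pen down
LT 72: heading 132 -> 204
LT 72: heading 204 -> 276
Final: pos=(23.059,-10.214), heading=276, 2 segment(s) drawn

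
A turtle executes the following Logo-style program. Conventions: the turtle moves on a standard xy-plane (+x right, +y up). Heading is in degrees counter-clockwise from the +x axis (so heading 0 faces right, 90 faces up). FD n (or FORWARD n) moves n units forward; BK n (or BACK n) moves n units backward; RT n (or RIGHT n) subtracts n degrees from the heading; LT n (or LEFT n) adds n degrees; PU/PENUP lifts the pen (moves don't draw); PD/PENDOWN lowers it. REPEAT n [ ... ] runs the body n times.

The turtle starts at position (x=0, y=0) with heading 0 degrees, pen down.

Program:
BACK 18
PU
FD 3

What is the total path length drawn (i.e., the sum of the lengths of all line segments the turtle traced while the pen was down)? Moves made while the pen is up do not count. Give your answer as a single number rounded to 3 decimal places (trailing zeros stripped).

Answer: 18

Derivation:
Executing turtle program step by step:
Start: pos=(0,0), heading=0, pen down
BK 18: (0,0) -> (-18,0) [heading=0, draw]
PU: pen up
FD 3: (-18,0) -> (-15,0) [heading=0, move]
Final: pos=(-15,0), heading=0, 1 segment(s) drawn

Segment lengths:
  seg 1: (0,0) -> (-18,0), length = 18
Total = 18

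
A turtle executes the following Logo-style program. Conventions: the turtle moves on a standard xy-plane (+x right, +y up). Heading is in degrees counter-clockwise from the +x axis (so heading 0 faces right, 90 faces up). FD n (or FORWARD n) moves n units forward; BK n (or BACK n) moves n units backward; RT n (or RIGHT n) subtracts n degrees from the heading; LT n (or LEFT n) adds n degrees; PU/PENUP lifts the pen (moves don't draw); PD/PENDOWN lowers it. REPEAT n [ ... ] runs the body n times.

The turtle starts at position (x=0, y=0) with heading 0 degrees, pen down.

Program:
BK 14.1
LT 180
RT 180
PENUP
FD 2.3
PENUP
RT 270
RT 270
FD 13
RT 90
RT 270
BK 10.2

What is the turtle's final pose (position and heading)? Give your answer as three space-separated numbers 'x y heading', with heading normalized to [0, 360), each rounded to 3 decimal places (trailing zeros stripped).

Executing turtle program step by step:
Start: pos=(0,0), heading=0, pen down
BK 14.1: (0,0) -> (-14.1,0) [heading=0, draw]
LT 180: heading 0 -> 180
RT 180: heading 180 -> 0
PU: pen up
FD 2.3: (-14.1,0) -> (-11.8,0) [heading=0, move]
PU: pen up
RT 270: heading 0 -> 90
RT 270: heading 90 -> 180
FD 13: (-11.8,0) -> (-24.8,0) [heading=180, move]
RT 90: heading 180 -> 90
RT 270: heading 90 -> 180
BK 10.2: (-24.8,0) -> (-14.6,0) [heading=180, move]
Final: pos=(-14.6,0), heading=180, 1 segment(s) drawn

Answer: -14.6 0 180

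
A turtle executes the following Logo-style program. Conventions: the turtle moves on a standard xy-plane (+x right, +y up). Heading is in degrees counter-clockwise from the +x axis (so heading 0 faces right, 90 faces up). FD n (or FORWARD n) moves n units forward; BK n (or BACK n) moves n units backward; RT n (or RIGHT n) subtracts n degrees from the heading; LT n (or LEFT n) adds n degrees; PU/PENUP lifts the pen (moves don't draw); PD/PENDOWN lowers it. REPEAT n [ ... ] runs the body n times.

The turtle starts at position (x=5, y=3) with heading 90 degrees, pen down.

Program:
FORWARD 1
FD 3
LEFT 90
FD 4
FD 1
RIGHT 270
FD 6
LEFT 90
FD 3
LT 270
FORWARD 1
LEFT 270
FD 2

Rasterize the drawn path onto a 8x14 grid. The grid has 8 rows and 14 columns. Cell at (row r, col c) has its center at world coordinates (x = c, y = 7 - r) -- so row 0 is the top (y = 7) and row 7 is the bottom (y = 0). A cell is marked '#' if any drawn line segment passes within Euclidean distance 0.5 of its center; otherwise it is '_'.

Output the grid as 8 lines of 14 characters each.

Answer: ######________
#____#________
#____#________
#____#________
#____#________
#_____________
####__________
_###__________

Derivation:
Segment 0: (5,3) -> (5,4)
Segment 1: (5,4) -> (5,7)
Segment 2: (5,7) -> (1,7)
Segment 3: (1,7) -> (0,7)
Segment 4: (0,7) -> (0,1)
Segment 5: (0,1) -> (3,1)
Segment 6: (3,1) -> (3,0)
Segment 7: (3,0) -> (1,0)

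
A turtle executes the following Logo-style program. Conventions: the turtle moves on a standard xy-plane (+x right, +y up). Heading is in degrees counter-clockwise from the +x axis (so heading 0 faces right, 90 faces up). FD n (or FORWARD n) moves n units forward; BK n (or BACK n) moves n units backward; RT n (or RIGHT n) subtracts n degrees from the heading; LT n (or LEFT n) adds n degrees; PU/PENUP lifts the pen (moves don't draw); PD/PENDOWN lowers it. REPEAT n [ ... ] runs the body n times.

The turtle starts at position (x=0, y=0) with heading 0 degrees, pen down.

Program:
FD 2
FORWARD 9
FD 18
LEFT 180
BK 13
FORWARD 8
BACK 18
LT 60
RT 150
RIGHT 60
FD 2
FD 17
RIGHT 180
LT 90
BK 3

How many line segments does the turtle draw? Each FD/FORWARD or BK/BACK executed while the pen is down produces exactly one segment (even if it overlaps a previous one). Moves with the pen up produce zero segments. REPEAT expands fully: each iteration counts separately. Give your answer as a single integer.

Answer: 9

Derivation:
Executing turtle program step by step:
Start: pos=(0,0), heading=0, pen down
FD 2: (0,0) -> (2,0) [heading=0, draw]
FD 9: (2,0) -> (11,0) [heading=0, draw]
FD 18: (11,0) -> (29,0) [heading=0, draw]
LT 180: heading 0 -> 180
BK 13: (29,0) -> (42,0) [heading=180, draw]
FD 8: (42,0) -> (34,0) [heading=180, draw]
BK 18: (34,0) -> (52,0) [heading=180, draw]
LT 60: heading 180 -> 240
RT 150: heading 240 -> 90
RT 60: heading 90 -> 30
FD 2: (52,0) -> (53.732,1) [heading=30, draw]
FD 17: (53.732,1) -> (68.454,9.5) [heading=30, draw]
RT 180: heading 30 -> 210
LT 90: heading 210 -> 300
BK 3: (68.454,9.5) -> (66.954,12.098) [heading=300, draw]
Final: pos=(66.954,12.098), heading=300, 9 segment(s) drawn
Segments drawn: 9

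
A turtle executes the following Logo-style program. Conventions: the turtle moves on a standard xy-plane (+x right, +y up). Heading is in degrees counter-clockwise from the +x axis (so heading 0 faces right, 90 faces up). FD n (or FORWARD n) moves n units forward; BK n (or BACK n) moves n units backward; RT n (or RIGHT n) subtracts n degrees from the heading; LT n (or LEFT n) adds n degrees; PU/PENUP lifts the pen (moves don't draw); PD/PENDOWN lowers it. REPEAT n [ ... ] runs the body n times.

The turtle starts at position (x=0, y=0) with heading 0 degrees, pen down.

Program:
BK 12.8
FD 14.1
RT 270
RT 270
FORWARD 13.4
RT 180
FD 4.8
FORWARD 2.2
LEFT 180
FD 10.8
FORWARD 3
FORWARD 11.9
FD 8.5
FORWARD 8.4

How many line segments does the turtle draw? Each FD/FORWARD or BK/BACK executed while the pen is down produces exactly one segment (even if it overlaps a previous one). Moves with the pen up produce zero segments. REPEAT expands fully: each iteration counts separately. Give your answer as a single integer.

Answer: 10

Derivation:
Executing turtle program step by step:
Start: pos=(0,0), heading=0, pen down
BK 12.8: (0,0) -> (-12.8,0) [heading=0, draw]
FD 14.1: (-12.8,0) -> (1.3,0) [heading=0, draw]
RT 270: heading 0 -> 90
RT 270: heading 90 -> 180
FD 13.4: (1.3,0) -> (-12.1,0) [heading=180, draw]
RT 180: heading 180 -> 0
FD 4.8: (-12.1,0) -> (-7.3,0) [heading=0, draw]
FD 2.2: (-7.3,0) -> (-5.1,0) [heading=0, draw]
LT 180: heading 0 -> 180
FD 10.8: (-5.1,0) -> (-15.9,0) [heading=180, draw]
FD 3: (-15.9,0) -> (-18.9,0) [heading=180, draw]
FD 11.9: (-18.9,0) -> (-30.8,0) [heading=180, draw]
FD 8.5: (-30.8,0) -> (-39.3,0) [heading=180, draw]
FD 8.4: (-39.3,0) -> (-47.7,0) [heading=180, draw]
Final: pos=(-47.7,0), heading=180, 10 segment(s) drawn
Segments drawn: 10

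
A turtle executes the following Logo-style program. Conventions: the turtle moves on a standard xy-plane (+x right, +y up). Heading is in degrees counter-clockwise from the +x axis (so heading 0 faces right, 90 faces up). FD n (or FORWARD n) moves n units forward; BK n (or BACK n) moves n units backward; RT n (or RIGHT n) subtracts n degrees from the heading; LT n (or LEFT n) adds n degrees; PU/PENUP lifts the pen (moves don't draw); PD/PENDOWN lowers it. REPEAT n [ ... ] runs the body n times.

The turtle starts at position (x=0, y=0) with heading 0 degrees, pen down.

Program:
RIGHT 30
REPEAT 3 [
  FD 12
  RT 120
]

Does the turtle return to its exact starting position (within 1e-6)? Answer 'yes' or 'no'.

Executing turtle program step by step:
Start: pos=(0,0), heading=0, pen down
RT 30: heading 0 -> 330
REPEAT 3 [
  -- iteration 1/3 --
  FD 12: (0,0) -> (10.392,-6) [heading=330, draw]
  RT 120: heading 330 -> 210
  -- iteration 2/3 --
  FD 12: (10.392,-6) -> (0,-12) [heading=210, draw]
  RT 120: heading 210 -> 90
  -- iteration 3/3 --
  FD 12: (0,-12) -> (0,0) [heading=90, draw]
  RT 120: heading 90 -> 330
]
Final: pos=(0,0), heading=330, 3 segment(s) drawn

Start position: (0, 0)
Final position: (0, 0)
Distance = 0; < 1e-6 -> CLOSED

Answer: yes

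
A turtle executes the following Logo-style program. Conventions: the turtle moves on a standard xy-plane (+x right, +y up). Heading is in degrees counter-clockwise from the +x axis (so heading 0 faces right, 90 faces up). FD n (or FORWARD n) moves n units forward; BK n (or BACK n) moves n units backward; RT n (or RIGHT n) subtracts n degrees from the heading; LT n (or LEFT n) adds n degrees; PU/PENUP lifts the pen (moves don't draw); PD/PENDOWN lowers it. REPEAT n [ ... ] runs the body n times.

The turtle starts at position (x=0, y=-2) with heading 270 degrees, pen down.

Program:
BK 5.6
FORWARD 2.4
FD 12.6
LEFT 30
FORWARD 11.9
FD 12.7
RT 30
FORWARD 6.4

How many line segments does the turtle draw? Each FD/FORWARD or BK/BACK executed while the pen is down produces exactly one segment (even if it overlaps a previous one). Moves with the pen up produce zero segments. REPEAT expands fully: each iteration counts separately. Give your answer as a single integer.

Executing turtle program step by step:
Start: pos=(0,-2), heading=270, pen down
BK 5.6: (0,-2) -> (0,3.6) [heading=270, draw]
FD 2.4: (0,3.6) -> (0,1.2) [heading=270, draw]
FD 12.6: (0,1.2) -> (0,-11.4) [heading=270, draw]
LT 30: heading 270 -> 300
FD 11.9: (0,-11.4) -> (5.95,-21.706) [heading=300, draw]
FD 12.7: (5.95,-21.706) -> (12.3,-32.704) [heading=300, draw]
RT 30: heading 300 -> 270
FD 6.4: (12.3,-32.704) -> (12.3,-39.104) [heading=270, draw]
Final: pos=(12.3,-39.104), heading=270, 6 segment(s) drawn
Segments drawn: 6

Answer: 6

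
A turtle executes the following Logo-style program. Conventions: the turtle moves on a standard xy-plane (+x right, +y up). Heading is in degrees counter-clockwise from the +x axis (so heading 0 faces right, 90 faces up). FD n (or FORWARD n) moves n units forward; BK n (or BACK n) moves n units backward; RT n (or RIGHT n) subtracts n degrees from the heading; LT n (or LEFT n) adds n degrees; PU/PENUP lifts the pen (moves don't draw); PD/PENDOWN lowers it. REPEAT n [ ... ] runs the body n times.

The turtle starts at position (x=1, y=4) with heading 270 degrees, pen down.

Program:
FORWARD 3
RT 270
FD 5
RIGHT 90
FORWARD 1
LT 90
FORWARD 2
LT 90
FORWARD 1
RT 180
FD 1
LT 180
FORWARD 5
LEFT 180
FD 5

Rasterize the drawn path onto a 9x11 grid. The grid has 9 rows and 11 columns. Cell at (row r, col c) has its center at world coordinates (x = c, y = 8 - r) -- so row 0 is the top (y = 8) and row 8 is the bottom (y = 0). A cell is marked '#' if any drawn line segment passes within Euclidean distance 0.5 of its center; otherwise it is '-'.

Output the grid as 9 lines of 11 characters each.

Answer: -----------
-----------
-----------
--------#--
-#------#--
-#------#--
-#------#--
-######-#--
------###--

Derivation:
Segment 0: (1,4) -> (1,1)
Segment 1: (1,1) -> (6,1)
Segment 2: (6,1) -> (6,0)
Segment 3: (6,0) -> (8,0)
Segment 4: (8,0) -> (8,1)
Segment 5: (8,1) -> (8,0)
Segment 6: (8,0) -> (8,5)
Segment 7: (8,5) -> (8,0)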